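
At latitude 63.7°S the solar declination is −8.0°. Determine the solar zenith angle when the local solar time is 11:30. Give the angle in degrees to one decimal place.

56.0°

Hour angle H = 15° × (11.5 − 12) = -7.50°.
cos θ_z = sin φ sin δ + cos φ cos δ cos H = (-0.8965)(-0.1392) + (0.4431)(0.9903)(0.9914) = 0.5598.
θ_z = arccos(0.5598) = 55.96°.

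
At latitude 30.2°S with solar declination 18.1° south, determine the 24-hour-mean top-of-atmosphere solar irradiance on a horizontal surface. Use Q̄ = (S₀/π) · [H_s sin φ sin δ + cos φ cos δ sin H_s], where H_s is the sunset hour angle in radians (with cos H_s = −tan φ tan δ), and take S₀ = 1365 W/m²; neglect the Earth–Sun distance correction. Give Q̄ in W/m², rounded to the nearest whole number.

470 W/m²

cos H_s = −tan(-30.2°) · tan(-18.1°) = -0.1902, so H_s = arccos(-0.1902) = 100.96°. In radians, H_s = 1.7621.
H_s sin φ sin δ = 1.7621 × -0.5030 × -0.3107 = 0.2754.
cos φ cos δ sin H_s = 0.8643 × 0.9505 × 0.9818 = 0.8066.
Q̄ = (1365/π) × (0.2754 + 0.8066) = 434.49 × 1.0820 = 470.12 W/m².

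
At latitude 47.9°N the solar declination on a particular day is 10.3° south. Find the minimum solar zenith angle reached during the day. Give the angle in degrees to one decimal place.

At local solar noon the hour angle is zero, so the zenith angle is |φ − δ| = |47.9° − (-10.3°)| = 58.2°.

58.2°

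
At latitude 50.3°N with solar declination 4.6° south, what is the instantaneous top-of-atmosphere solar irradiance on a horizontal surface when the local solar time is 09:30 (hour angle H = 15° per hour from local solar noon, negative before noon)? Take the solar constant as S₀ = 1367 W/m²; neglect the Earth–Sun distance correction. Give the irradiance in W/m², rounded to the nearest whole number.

Hour angle H = 15° × (9.5 − 12) = -37.50°.
With φ = 50.3°, δ = -4.6°, H = -37.50°: sin φ sin δ = -0.0617, cos φ cos δ cos H = 0.5051, so cos θ_z = 0.4434.
Top-of-atmosphere irradiance = S₀ cos θ_z = 1367 × 0.4434 = 606.13 W/m².

606 W/m²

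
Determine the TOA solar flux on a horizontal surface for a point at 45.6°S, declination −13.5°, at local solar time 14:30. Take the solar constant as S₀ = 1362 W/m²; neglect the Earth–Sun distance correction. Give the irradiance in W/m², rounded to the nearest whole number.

962 W/m²

Hour angle H = 15° × (14.5 − 12) = 37.50°.
With φ = -45.6°, δ = -13.5°, H = 37.50°: sin φ sin δ = 0.1668, cos φ cos δ cos H = 0.5397, so cos θ_z = 0.7065.
Top-of-atmosphere irradiance = S₀ cos θ_z = 1362 × 0.7065 = 962.25 W/m².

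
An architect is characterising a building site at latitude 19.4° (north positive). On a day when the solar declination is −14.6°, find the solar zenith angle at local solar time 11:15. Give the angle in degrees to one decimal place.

35.8°

Hour angle H = 15° × (11.25 − 12) = -11.25°.
cos θ_z = sin(19.4°) sin(-14.6°) + cos(19.4°) cos(-14.6°) cos(-11.25°) = -0.0837 + 0.8952 = 0.8115.
θ_z = arccos(0.8115) = 35.76°.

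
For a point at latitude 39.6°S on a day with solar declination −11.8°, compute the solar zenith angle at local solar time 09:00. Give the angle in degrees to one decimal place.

48.4°

Hour angle H = 15° × (9 − 12) = -45.00°.
cos θ_z = sin φ sin δ + cos φ cos δ cos H = (-0.6374)(-0.2045) + (0.7705)(0.9789)(0.7071) = 0.6637.
θ_z = arccos(0.6637) = 48.42°.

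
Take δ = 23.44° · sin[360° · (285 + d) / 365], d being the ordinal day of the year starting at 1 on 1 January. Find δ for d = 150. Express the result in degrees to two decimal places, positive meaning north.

360 × (285 + 150) / 365 = 429.041°; sin(429.041°) = 0.9338.
δ = 23.44 × 0.9338 = 21.888° ≈ +21.89°.

+21.89°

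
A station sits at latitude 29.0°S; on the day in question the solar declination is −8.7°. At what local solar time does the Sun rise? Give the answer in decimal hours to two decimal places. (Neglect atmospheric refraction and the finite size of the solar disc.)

5.68 h

cos H_s = −tan(-29.0°) · tan(-8.7°) = -0.0848, so H_s = arccos(-0.0848) = 94.86°.
Sunrise is at 12 − H_s/15 = 12 − 6.324 = 5.676 h local solar time.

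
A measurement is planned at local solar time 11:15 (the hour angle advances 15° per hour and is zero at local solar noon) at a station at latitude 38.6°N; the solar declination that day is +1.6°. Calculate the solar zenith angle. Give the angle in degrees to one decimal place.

38.4°

Hour angle H = 15° × (11.25 − 12) = -11.25°.
cos θ_z = sin(38.6°) sin(1.6°) + cos(38.6°) cos(1.6°) cos(-11.25°) = 0.0174 + 0.7662 = 0.7836.
θ_z = arccos(0.7836) = 38.41°.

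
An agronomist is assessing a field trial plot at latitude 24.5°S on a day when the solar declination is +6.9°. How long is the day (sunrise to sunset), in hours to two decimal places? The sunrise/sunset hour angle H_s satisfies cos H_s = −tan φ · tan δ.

−tan φ tan δ = −(-0.4557)(0.1210) = 0.0551; H_s = arccos(0.0551) = 86.84°.
Day length = 2 H_s / 15° h⁻¹ = 173.68° / 15 = 11.579 h.

11.58 hours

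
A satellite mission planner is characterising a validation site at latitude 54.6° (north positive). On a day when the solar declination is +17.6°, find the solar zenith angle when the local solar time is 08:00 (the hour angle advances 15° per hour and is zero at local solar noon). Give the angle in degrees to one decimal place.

58.5°

Hour angle H = 15° × (8 − 12) = -60.00°.
cos θ_z = sin φ sin δ + cos φ cos δ cos H = (0.8151)(0.3024) + (0.5793)(0.9532)(0.5000) = 0.5226.
θ_z = arccos(0.5226) = 58.49°.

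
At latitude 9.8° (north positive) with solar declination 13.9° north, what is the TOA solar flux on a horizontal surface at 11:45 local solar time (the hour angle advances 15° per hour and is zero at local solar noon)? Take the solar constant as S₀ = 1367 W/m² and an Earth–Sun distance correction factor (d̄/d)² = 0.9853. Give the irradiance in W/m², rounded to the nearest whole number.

Hour angle H = 15° × (11.75 − 12) = -3.75°.
cos θ_z = sin(9.8°) sin(13.9°) + cos(9.8°) cos(13.9°) cos(-3.75°) = 0.0409 + 0.9545 = 0.9954.
Top-of-atmosphere irradiance = S₀ (d̄/d)² cos θ_z = 1367 × 0.9853 × 0.9954 = 1340.71 W/m².

1341 W/m²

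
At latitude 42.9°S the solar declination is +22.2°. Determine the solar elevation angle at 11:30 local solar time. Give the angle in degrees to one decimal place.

24.5°

Hour angle H = 15° × (11.5 − 12) = -7.50°.
With φ = -42.9°, δ = 22.2°, H = -7.50°: sin φ sin δ = -0.2572, cos φ cos δ cos H = 0.6724, so cos θ_z = 0.4152.
θ_z = arccos(0.4152) = 65.47°, so the elevation is 90° − 65.47° = 24.53°.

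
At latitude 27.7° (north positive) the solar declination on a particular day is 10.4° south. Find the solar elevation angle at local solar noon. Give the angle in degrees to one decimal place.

At local solar noon the hour angle is zero, so the elevation is 90° − |φ − δ| = 90° − |27.7° − (-10.4°)| = 90° − 38.1° = 51.9°.

51.9°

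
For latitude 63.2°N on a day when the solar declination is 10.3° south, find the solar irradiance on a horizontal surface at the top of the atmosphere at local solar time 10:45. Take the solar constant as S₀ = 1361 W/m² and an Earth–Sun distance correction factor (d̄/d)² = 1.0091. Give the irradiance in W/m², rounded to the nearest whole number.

Hour angle H = 15° × (10.75 − 12) = -18.75°.
With φ = 63.2°, δ = -10.3°, H = -18.75°: sin φ sin δ = -0.1596, cos φ cos δ cos H = 0.4201, so cos θ_z = 0.2605.
Top-of-atmosphere irradiance = S₀ (d̄/d)² cos θ_z = 1361 × 1.0091 × 0.2605 = 357.77 W/m².

358 W/m²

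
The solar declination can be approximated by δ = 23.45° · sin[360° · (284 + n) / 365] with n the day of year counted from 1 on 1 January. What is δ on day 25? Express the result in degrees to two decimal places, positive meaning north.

360 × (284 + 25) / 365 = 304.767°; sin(304.767°) = -0.8215.
δ = 23.45 × -0.8215 = -19.264° ≈ -19.26°.

-19.26°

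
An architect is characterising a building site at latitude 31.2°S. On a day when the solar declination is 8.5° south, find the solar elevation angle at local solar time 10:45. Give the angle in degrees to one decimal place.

61.4°

Hour angle H = 15° × (10.75 − 12) = -18.75°.
With φ = -31.2°, δ = -8.5°, H = -18.75°: sin φ sin δ = 0.0766, cos φ cos δ cos H = 0.8011, so cos θ_z = 0.8777.
θ_z = arccos(0.8777) = 28.63°, so the elevation is 90° − 28.63° = 61.37°.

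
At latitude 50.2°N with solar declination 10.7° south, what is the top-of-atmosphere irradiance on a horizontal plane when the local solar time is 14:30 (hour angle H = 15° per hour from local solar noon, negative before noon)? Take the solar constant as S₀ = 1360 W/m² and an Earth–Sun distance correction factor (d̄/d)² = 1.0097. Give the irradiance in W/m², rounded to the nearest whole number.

489 W/m²

Hour angle H = 15° × (14.5 − 12) = 37.50°.
With φ = 50.2°, δ = -10.7°, H = 37.50°: sin φ sin δ = -0.1426, cos φ cos δ cos H = 0.4990, so cos θ_z = 0.3564.
Top-of-atmosphere irradiance = S₀ (d̄/d)² cos θ_z = 1360 × 1.0097 × 0.3564 = 489.41 W/m².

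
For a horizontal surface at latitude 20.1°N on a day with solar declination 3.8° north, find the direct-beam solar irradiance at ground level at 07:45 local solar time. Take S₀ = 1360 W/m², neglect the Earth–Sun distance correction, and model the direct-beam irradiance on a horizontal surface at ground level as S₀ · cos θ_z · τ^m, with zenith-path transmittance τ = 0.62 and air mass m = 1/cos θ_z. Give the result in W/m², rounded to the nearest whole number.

Hour angle H = 15° × (7.75 − 12) = -63.75°.
cos θ_z = sin(20.1°) sin(3.8°) + cos(20.1°) cos(3.8°) cos(-63.75°) = 0.0228 + 0.4144 = 0.4372.
Air mass m = 1/cos θ_z = 1/0.4372 = 2.287; τ^m = 0.62^2.287 = 0.3351.
Surface direct beam = 1360 × 0.4372 × 0.3351 = 199.25 W/m².

199 W/m²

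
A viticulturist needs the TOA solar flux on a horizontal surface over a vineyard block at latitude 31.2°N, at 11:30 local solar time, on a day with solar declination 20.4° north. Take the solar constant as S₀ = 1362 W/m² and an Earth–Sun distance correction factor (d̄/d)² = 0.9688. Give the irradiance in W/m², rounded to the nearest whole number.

Hour angle H = 15° × (11.5 − 12) = -7.50°.
cos θ_z = sin φ sin δ + cos φ cos δ cos H = (0.5180)(0.3486) + (0.8554)(0.9373)(0.9914) = 0.9754.
Top-of-atmosphere irradiance = S₀ (d̄/d)² cos θ_z = 1362 × 0.9688 × 0.9754 = 1287.05 W/m².

1287 W/m²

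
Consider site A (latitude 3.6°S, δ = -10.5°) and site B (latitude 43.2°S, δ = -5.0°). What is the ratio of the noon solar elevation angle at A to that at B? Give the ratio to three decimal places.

1.604

A: 90° − |-3.6 − (-10.5)| = 83.10°.
B: 90° − |-43.2 − (-5.0)| = 51.80°.
Ratio A/B = 83.1000 / 51.8000 = 1.6042.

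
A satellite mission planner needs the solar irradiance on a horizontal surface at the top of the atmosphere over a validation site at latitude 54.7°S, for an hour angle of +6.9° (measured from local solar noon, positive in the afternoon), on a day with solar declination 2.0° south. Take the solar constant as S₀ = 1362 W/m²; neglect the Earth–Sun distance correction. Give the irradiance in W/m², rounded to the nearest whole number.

820 W/m²

cos θ_z = sin φ sin δ + cos φ cos δ cos H = (-0.8161)(-0.0349) + (0.5779)(0.9994)(0.9928) = 0.6019.
Top-of-atmosphere irradiance = S₀ cos θ_z = 1362 × 0.6019 = 819.79 W/m².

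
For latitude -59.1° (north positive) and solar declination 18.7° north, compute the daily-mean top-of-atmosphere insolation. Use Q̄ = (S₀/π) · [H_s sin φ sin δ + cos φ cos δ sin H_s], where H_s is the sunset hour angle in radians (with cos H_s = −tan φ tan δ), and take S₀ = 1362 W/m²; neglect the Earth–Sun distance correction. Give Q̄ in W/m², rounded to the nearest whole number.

58 W/m²

−tan φ tan δ = −(-1.6709)(0.3385) = 0.5656; H_s = arccos(0.5656) = 55.56°. In radians, H_s = 0.9697.
H_s sin φ sin δ = 0.9697 × -0.8581 × 0.3206 = -0.2668.
cos φ cos δ sin H_s = 0.5135 × 0.9472 × 0.8247 = 0.4011.
Q̄ = (1362/π) × (-0.2668 + 0.4011) = 433.54 × 0.1343 = 58.22 W/m².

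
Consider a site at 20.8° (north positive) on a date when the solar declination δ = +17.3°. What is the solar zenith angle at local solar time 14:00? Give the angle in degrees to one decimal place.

Hour angle H = 15° × (14 − 12) = 30.00°.
With φ = 20.8°, δ = 17.3°, H = 30.00°: sin φ sin δ = 0.1056, cos φ cos δ cos H = 0.7730, so cos θ_z = 0.8786.
θ_z = arccos(0.8786) = 28.53°.

28.5°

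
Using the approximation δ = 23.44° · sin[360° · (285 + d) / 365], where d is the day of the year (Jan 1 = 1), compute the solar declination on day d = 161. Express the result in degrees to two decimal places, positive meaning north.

360 × (285 + 161) / 365 = 439.890°; sin(439.890°) = 0.9845.
δ = 23.44 × 0.9845 = 23.077° ≈ +23.08°.

+23.08°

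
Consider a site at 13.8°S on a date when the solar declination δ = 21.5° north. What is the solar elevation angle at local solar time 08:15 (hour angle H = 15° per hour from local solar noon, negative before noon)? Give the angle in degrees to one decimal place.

Hour angle H = 15° × (8.25 − 12) = -56.25°.
cos θ_z = sin(-13.8°) sin(21.5°) + cos(-13.8°) cos(21.5°) cos(-56.25°) = -0.0874 + 0.5020 = 0.4146.
θ_z = arccos(0.4146) = 65.51°, so the elevation is 90° − 65.51° = 24.49°.

24.5°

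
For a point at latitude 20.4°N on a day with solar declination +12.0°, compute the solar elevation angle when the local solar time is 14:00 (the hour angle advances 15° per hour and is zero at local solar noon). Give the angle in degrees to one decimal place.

Hour angle H = 15° × (14 − 12) = 30.00°.
cos θ_z = sin φ sin δ + cos φ cos δ cos H = (0.3486)(0.2079) + (0.9373)(0.9781)(0.8660) = 0.8664.
θ_z = arccos(0.8664) = 29.96°, so the elevation is 90° − 29.96° = 60.04°.

60.0°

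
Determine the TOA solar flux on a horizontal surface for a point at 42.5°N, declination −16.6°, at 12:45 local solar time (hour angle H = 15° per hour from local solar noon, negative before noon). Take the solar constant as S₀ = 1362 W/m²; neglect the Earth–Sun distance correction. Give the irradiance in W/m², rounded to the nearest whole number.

681 W/m²

Hour angle H = 15° × (12.75 − 12) = 11.25°.
cos θ_z = sin φ sin δ + cos φ cos δ cos H = (0.6756)(-0.2857) + (0.7373)(0.9583)(0.9808) = 0.5000.
Top-of-atmosphere irradiance = S₀ cos θ_z = 1362 × 0.5000 = 681.00 W/m².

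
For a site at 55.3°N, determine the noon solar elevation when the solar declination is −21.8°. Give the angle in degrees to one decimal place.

At local solar noon the hour angle is zero, so the elevation is 90° − |φ − δ| = 90° − |55.3° − (-21.8°)| = 90° − 77.1° = 12.9°.

12.9°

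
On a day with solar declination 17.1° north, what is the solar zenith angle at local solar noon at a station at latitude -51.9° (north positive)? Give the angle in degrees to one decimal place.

69.0°

At local solar noon the hour angle is zero, so the zenith angle is |φ − δ| = |-51.9° − (17.1°)| = 69.0°.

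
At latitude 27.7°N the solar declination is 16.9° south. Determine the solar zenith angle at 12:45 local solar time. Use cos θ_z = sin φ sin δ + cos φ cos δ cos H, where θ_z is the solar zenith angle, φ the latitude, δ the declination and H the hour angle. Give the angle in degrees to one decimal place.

Hour angle H = 15° × (12.75 − 12) = 11.25°.
With φ = 27.7°, δ = -16.9°, H = 11.25°: sin φ sin δ = -0.1351, cos φ cos δ cos H = 0.8309, so cos θ_z = 0.6958.
θ_z = arccos(0.6958) = 45.91°.

45.9°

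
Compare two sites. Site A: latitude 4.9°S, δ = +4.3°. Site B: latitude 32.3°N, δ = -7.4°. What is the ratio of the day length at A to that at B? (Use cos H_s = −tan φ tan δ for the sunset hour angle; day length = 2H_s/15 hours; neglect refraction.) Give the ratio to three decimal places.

1.051

A: H_s = arccos(−tan -4.9° · tan 4.3°) = 89.63°, so 2H_s/15 = 11.9507 h.
B: H_s = arccos(−tan 32.3° · tan -7.4°) = 85.29°, so 2H_s/15 = 11.3720 h.
Ratio A/B = 11.9507 / 11.3720 = 1.0509.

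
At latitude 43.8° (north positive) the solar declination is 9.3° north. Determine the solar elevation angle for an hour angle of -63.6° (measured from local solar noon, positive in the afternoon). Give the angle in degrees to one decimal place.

With φ = 43.8°, δ = 9.3°, H = -63.60°: sin φ sin δ = 0.1119, cos φ cos δ cos H = 0.3167, so cos θ_z = 0.4286.
θ_z = arccos(0.4286) = 64.62°, so the elevation is 90° − 64.62° = 25.38°.

25.4°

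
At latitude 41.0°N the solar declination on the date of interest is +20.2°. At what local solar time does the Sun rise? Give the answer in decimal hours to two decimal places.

4.76 h

The sunset hour angle satisfies cos H_s = −tan φ tan δ = -0.3198, giving H_s = 108.65°.
Sunrise is at 12 − H_s/15 = 12 − 7.243 = 4.757 h local solar time.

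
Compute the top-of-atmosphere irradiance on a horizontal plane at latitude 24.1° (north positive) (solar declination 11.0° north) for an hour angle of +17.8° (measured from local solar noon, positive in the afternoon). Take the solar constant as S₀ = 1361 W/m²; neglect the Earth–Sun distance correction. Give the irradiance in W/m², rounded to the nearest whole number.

1267 W/m²

cos θ_z = sin φ sin δ + cos φ cos δ cos H = (0.4083)(0.1908) + (0.9128)(0.9816)(0.9521) = 0.9310.
Top-of-atmosphere irradiance = S₀ cos θ_z = 1361 × 0.9310 = 1267.09 W/m².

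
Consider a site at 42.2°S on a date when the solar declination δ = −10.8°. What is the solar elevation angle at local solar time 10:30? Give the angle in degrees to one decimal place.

Hour angle H = 15° × (10.5 − 12) = -22.50°.
cos θ_z = sin(-42.2°) sin(-10.8°) + cos(-42.2°) cos(-10.8°) cos(-22.50°) = 0.1259 + 0.6723 = 0.7982.
θ_z = arccos(0.7982) = 37.04°, so the elevation is 90° − 37.04° = 52.96°.

53.0°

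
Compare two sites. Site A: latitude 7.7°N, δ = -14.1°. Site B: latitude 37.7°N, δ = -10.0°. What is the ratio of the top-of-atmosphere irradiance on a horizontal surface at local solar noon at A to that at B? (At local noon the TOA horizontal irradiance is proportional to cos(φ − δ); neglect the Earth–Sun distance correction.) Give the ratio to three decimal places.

A: cos θ_z = cos(7.7° − (-14.1°)) = 0.9285.
B: cos θ_z = cos(37.7° − (-10.0°)) = 0.6730.
Ratio A/B = 0.9285 / 0.6730 = 1.3796.

1.380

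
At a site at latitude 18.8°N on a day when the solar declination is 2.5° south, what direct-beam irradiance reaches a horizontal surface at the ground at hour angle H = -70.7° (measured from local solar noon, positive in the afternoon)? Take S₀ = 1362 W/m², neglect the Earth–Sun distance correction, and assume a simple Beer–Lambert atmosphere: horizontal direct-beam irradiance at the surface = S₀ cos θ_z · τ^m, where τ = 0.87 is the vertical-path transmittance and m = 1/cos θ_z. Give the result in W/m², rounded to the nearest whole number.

255 W/m²

With φ = 18.8°, δ = -2.5°, H = -70.70°: sin φ sin δ = -0.0141, cos φ cos δ cos H = 0.3126, so cos θ_z = 0.2985.
Air mass m = 1/cos θ_z = 1/0.2985 = 3.350; τ^m = 0.87^3.350 = 0.6272.
Surface direct beam = 1362 × 0.2985 × 0.6272 = 254.99 W/m².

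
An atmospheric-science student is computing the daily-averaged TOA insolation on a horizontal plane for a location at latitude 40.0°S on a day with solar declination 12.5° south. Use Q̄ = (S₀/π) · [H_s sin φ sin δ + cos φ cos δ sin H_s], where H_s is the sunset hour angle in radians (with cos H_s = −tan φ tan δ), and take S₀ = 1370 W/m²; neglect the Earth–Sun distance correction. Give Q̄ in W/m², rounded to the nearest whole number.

427 W/m²

cos H_s = −tan(-40.0°) · tan(-12.5°) = -0.1860, so H_s = arccos(-0.1860) = 100.72°. In radians, H_s = 1.7579.
H_s sin φ sin δ = 1.7579 × -0.6428 × -0.2164 = 0.2445.
cos φ cos δ sin H_s = 0.7660 × 0.9763 × 0.9825 = 0.7348.
Q̄ = (1370/π) × (0.2445 + 0.7348) = 436.08 × 0.9793 = 427.05 W/m².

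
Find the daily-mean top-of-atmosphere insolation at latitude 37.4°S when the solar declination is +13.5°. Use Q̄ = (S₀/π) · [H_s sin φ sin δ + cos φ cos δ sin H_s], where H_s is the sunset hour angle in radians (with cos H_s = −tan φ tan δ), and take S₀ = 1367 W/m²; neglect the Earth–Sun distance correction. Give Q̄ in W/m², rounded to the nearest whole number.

cos H_s = −tan(-37.4°) · tan(13.5°) = 0.1836, so H_s = arccos(0.1836) = 79.42°. In radians, H_s = 1.3861.
H_s sin φ sin δ = 1.3861 × -0.6074 × 0.2334 = -0.1965.
cos φ cos δ sin H_s = 0.7944 × 0.9724 × 0.9830 = 0.7593.
Q̄ = (1367/π) × (-0.1965 + 0.7593) = 435.13 × 0.5628 = 244.89 W/m².

245 W/m²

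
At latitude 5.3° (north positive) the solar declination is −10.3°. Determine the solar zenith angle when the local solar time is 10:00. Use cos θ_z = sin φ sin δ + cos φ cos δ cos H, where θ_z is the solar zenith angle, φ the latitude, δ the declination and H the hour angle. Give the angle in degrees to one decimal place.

Hour angle H = 15° × (10 − 12) = -30.00°.
With φ = 5.3°, δ = -10.3°, H = -30.00°: sin φ sin δ = -0.0165, cos φ cos δ cos H = 0.8484, so cos θ_z = 0.8319.
θ_z = arccos(0.8319) = 33.71°.

33.7°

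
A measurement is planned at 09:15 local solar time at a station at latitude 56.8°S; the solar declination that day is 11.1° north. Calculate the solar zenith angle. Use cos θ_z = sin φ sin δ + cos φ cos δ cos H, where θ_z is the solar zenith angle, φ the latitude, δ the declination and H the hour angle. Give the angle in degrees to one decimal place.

75.9°

Hour angle H = 15° × (9.25 − 12) = -41.25°.
With φ = -56.8°, δ = 11.1°, H = -41.25°: sin φ sin δ = -0.1611, cos φ cos δ cos H = 0.4040, so cos θ_z = 0.2429.
θ_z = arccos(0.2429) = 75.94°.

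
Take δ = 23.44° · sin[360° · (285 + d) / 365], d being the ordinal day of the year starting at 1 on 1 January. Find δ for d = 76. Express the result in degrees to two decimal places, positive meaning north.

-1.61°

360 × (285 + 76) / 365 = 356.055°; sin(356.055°) = -0.0688.
δ = 23.44 × -0.0688 = -1.613° ≈ -1.61°.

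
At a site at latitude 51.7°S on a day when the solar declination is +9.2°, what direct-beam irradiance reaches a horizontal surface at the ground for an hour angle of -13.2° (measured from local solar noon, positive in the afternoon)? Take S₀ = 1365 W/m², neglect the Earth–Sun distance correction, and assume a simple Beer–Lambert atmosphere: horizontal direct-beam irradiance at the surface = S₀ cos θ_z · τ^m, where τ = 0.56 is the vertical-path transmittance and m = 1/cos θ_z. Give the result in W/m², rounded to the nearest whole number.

187 W/m²

cos θ_z = sin φ sin δ + cos φ cos δ cos H = (-0.7848)(0.1599) + (0.6198)(0.9871)(0.9736) = 0.4702.
Air mass m = 1/cos θ_z = 1/0.4702 = 2.127; τ^m = 0.56^2.127 = 0.2913.
Surface direct beam = 1365 × 0.4702 × 0.2913 = 186.96 W/m².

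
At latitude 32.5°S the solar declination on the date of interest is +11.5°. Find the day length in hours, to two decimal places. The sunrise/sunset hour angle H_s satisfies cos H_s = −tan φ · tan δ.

11.01 hours

cos H_s = −tan(-32.5°) · tan(11.5°) = 0.1296, so H_s = arccos(0.1296) = 82.55°.
Day length = 2 H_s / 15° h⁻¹ = 165.10° / 15 = 11.007 h.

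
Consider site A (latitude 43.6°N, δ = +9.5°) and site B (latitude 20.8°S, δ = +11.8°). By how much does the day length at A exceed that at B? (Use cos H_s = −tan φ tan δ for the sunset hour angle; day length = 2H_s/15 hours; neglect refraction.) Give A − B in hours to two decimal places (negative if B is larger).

+1.83 h

A: H_s = arccos(−tan 43.6° · tan 9.5°) = 99.17°, so 2H_s/15 = 13.2227 h.
B: H_s = arccos(−tan -20.8° · tan 11.8°) = 85.45°, so 2H_s/15 = 11.3933 h.
A − B = 13.2227 − 11.3933 = 1.8294 h.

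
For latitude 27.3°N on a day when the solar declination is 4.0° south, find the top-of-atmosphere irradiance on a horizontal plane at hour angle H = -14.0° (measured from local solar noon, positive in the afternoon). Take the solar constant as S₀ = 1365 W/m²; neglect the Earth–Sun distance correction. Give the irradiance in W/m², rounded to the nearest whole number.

With φ = 27.3°, δ = -4.0°, H = -14.00°: sin φ sin δ = -0.0320, cos φ cos δ cos H = 0.8601, so cos θ_z = 0.8281.
Top-of-atmosphere irradiance = S₀ cos θ_z = 1365 × 0.8281 = 1130.36 W/m².

1130 W/m²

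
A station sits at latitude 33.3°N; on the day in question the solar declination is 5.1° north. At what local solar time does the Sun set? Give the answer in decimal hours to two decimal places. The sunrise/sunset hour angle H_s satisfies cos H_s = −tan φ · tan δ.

18.22 h

cos H_s = −tan(33.3°) · tan(5.1°) = -0.0586, so H_s = arccos(-0.0586) = 93.36°.
Sunset is at 12 + H_s/15 = 12 + 6.224 = 18.224 h local solar time.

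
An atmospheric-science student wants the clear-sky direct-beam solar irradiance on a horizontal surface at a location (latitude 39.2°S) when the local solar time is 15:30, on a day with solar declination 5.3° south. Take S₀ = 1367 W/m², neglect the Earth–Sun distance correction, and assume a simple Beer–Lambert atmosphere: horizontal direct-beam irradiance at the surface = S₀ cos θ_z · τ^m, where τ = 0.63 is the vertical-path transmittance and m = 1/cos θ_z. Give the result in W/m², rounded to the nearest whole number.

301 W/m²

Hour angle H = 15° × (15.5 − 12) = 52.50°.
cos θ_z = sin φ sin δ + cos φ cos δ cos H = (-0.6320)(-0.0924) + (0.7749)(0.9957)(0.6088) = 0.5281.
Air mass m = 1/cos θ_z = 1/0.5281 = 1.894; τ^m = 0.63^1.894 = 0.4168.
Surface direct beam = 1367 × 0.5281 × 0.4168 = 300.89 W/m².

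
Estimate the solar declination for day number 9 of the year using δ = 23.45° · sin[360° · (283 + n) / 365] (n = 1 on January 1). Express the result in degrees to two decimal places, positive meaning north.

-22.30°

360 × (283 + 9) / 365 = 288.000°; sin(288.000°) = -0.9511.
δ = 23.45 × -0.9511 = -22.303° ≈ -22.30°.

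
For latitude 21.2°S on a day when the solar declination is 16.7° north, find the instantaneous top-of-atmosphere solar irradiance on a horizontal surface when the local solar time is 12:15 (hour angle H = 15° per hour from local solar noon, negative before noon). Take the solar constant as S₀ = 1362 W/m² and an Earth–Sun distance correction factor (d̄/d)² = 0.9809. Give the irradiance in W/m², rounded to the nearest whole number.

Hour angle H = 15° × (12.25 − 12) = 3.75°.
cos θ_z = sin φ sin δ + cos φ cos δ cos H = (-0.3616)(0.2874) + (0.9323)(0.9578)(0.9979) = 0.7872.
Top-of-atmosphere irradiance = S₀ (d̄/d)² cos θ_z = 1362 × 0.9809 × 0.7872 = 1051.69 W/m².

1052 W/m²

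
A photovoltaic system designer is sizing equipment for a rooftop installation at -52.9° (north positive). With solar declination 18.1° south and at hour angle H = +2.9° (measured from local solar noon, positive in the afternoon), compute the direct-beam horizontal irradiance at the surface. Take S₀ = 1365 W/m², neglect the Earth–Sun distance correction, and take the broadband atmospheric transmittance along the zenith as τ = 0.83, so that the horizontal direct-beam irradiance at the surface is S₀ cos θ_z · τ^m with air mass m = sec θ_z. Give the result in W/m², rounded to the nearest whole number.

892 W/m²

cos θ_z = sin(-52.9°) sin(-18.1°) + cos(-52.9°) cos(-18.1°) cos(2.90°) = 0.2478 + 0.5726 = 0.8204.
Air mass m = 1/cos θ_z = 1/0.8204 = 1.219; τ^m = 0.83^1.219 = 0.7968.
Surface direct beam = 1365 × 0.8204 × 0.7968 = 892.29 W/m².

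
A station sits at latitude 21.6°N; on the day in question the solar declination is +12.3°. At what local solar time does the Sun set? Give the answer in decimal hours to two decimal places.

cos H_s = −tan(21.6°) · tan(12.3°) = -0.0863, so H_s = arccos(-0.0863) = 94.95°.
Sunset is at 12 + H_s/15 = 12 + 6.330 = 18.330 h local solar time.

18.33 h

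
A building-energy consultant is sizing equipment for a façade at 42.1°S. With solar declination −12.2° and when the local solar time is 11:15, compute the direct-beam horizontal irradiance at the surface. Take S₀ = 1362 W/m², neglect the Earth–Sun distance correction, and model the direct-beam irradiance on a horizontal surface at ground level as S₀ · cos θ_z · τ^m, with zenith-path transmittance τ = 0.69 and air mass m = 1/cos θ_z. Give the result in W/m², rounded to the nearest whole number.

752 W/m²

Hour angle H = 15° × (11.25 − 12) = -11.25°.
cos θ_z = sin(-42.1°) sin(-12.2°) + cos(-42.1°) cos(-12.2°) cos(-11.25°) = 0.1417 + 0.7113 = 0.8530.
Air mass m = 1/cos θ_z = 1/0.8530 = 1.172; τ^m = 0.69^1.172 = 0.6473.
Surface direct beam = 1362 × 0.8530 × 0.6473 = 752.02 W/m².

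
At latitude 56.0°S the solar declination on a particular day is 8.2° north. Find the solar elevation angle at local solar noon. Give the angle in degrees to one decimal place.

At local solar noon the hour angle is zero, so the elevation is 90° − |φ − δ| = 90° − |-56.0° − (8.2°)| = 90° − 64.2° = 25.8°.

25.8°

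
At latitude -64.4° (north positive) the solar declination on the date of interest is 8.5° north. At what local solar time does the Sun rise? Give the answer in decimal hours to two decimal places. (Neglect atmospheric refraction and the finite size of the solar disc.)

7.21 h

−tan φ tan δ = −(-2.0872)(0.1495) = 0.3120; H_s = arccos(0.3120) = 71.82°.
Sunrise is at 12 − H_s/15 = 12 − 4.788 = 7.212 h local solar time.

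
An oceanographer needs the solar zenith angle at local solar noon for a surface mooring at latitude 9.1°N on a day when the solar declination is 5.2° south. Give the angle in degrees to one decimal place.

14.3°

At local solar noon the hour angle is zero, so the zenith angle is |φ − δ| = |9.1° − (-5.2°)| = 14.3°.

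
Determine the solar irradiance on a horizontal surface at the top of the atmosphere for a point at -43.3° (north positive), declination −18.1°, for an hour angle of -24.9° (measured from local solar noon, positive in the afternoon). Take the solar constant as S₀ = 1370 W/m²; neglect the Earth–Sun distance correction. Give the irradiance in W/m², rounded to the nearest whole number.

With φ = -43.3°, δ = -18.1°, H = -24.90°: sin φ sin δ = 0.2131, cos φ cos δ cos H = 0.6275, so cos θ_z = 0.8406.
Top-of-atmosphere irradiance = S₀ cos θ_z = 1370 × 0.8406 = 1151.62 W/m².

1152 W/m²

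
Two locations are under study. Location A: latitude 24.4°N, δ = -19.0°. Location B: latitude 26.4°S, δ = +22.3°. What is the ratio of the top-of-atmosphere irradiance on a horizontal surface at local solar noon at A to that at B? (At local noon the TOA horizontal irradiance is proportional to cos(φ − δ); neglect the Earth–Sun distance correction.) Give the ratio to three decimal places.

1.101

A: cos θ_z = cos(24.4° − (-19.0°)) = 0.7266.
B: cos θ_z = cos(-26.4° − (22.3°)) = 0.6600.
Ratio A/B = 0.7266 / 0.6600 = 1.1009.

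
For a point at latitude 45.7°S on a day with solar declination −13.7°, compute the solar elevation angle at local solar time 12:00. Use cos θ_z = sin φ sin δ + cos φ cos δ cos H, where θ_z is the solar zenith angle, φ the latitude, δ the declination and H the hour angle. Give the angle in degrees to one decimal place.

Hour angle H = 15° × (12 − 12) = 0.00°.
cos θ_z = sin(-45.7°) sin(-13.7°) + cos(-45.7°) cos(-13.7°) cos(0.00°) = 0.1695 + 0.6785 = 0.8480.
θ_z = arccos(0.8480) = 32.01°, so the elevation is 90° − 32.01° = 57.99°.

58.0°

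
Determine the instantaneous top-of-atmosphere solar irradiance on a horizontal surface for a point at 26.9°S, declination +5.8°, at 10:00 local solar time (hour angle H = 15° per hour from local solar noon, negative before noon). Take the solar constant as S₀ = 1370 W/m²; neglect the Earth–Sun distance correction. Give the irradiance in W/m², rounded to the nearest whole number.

990 W/m²

Hour angle H = 15° × (10 − 12) = -30.00°.
cos θ_z = sin(-26.9°) sin(5.8°) + cos(-26.9°) cos(5.8°) cos(-30.00°) = -0.0457 + 0.7684 = 0.7227.
Top-of-atmosphere irradiance = S₀ cos θ_z = 1370 × 0.7227 = 990.10 W/m².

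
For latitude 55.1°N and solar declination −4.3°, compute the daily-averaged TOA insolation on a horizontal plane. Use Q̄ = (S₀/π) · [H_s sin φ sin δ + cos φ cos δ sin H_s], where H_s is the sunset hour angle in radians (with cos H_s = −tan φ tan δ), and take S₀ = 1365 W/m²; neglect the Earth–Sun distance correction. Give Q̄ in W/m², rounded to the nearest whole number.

−tan φ tan δ = −(1.4335)(-0.0752) = 0.1078; H_s = arccos(0.1078) = 83.81°. In radians, H_s = 1.4628.
H_s sin φ sin δ = 1.4628 × 0.8202 × -0.0750 = -0.0900.
cos φ cos δ sin H_s = 0.5721 × 0.9972 × 0.9942 = 0.5672.
Q̄ = (1365/π) × (-0.0900 + 0.5672) = 434.49 × 0.4772 = 207.34 W/m².

207 W/m²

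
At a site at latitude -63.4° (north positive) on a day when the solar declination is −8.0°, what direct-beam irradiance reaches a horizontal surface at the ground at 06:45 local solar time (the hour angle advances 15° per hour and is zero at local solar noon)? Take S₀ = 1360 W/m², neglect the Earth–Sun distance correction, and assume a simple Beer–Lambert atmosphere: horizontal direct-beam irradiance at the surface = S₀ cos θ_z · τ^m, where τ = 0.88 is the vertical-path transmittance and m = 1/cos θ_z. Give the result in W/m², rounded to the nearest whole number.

Hour angle H = 15° × (6.75 − 12) = -78.75°.
cos θ_z = sin φ sin δ + cos φ cos δ cos H = (-0.8942)(-0.1392) + (0.4478)(0.9903)(0.1951) = 0.2110.
Air mass m = 1/cos θ_z = 1/0.2110 = 4.739; τ^m = 0.88^4.739 = 0.5456.
Surface direct beam = 1360 × 0.2110 × 0.5456 = 156.57 W/m².

157 W/m²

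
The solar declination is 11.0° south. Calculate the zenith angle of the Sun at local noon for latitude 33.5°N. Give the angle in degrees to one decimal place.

At local solar noon the hour angle is zero, so the zenith angle is |φ − δ| = |33.5° − (-11.0°)| = 44.5°.

44.5°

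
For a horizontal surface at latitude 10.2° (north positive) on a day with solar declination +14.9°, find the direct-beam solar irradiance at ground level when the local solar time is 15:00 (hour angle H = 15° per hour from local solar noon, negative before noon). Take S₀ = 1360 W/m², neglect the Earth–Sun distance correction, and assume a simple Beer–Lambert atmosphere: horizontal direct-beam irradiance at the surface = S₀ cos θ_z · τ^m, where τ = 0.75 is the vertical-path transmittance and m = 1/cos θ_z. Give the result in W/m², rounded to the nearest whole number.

654 W/m²

Hour angle H = 15° × (15 − 12) = 45.00°.
cos θ_z = sin φ sin δ + cos φ cos δ cos H = (0.1771)(0.2571) + (0.9842)(0.9664)(0.7071) = 0.7181.
Air mass m = 1/cos θ_z = 1/0.7181 = 1.393; τ^m = 0.75^1.393 = 0.6698.
Surface direct beam = 1360 × 0.7181 × 0.6698 = 654.14 W/m².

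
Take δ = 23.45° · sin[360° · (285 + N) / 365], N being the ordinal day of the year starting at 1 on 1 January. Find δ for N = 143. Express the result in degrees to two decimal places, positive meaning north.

360 × (285 + 143) / 365 = 422.137°; sin(422.137°) = 0.8841.
δ = 23.45 × 0.8841 = 20.732° ≈ +20.73°.

+20.73°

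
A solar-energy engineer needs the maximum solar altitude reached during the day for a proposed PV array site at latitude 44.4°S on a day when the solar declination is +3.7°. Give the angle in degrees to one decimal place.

41.9°

At local solar noon the hour angle is zero, so the elevation is 90° − |φ − δ| = 90° − |-44.4° − (3.7°)| = 90° − 48.1° = 41.9°.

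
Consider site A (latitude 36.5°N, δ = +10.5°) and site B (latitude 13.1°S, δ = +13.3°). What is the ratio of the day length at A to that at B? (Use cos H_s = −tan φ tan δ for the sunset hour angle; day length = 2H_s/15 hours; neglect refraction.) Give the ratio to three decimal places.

1.127

A: H_s = arccos(−tan 36.5° · tan 10.5°) = 97.88°, so 2H_s/15 = 13.0507 h.
B: H_s = arccos(−tan -13.1° · tan 13.3°) = 86.85°, so 2H_s/15 = 11.5800 h.
Ratio A/B = 13.0507 / 11.5800 = 1.1270.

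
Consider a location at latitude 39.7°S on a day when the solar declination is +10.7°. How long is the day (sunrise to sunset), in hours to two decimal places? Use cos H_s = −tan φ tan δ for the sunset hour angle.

10.80 hours

cos H_s = −tan(-39.7°) · tan(10.7°) = 0.1569, so H_s = arccos(0.1569) = 80.97°.
Day length = 2 H_s / 15° h⁻¹ = 161.94° / 15 = 10.796 h.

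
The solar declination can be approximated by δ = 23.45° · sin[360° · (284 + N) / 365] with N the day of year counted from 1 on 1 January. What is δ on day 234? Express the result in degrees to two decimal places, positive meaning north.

+11.40°

360 × (284 + 234) / 365 = 510.904°; sin(510.904°) = 0.4863.
δ = 23.45 × 0.4863 = 11.404° ≈ +11.40°.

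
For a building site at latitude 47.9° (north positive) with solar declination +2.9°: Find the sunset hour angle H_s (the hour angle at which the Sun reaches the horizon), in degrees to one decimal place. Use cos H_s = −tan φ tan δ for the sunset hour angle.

−tan φ tan δ = −(1.1067)(0.0507) = -0.0561; H_s = arccos(-0.0561) = 93.22°.

93.2°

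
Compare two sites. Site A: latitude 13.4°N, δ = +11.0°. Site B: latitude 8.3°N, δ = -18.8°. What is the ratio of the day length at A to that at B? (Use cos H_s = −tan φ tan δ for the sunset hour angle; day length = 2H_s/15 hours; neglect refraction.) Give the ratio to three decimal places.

A: H_s = arccos(−tan 13.4° · tan 11.0°) = 92.65°, so 2H_s/15 = 12.3533 h.
B: H_s = arccos(−tan 8.3° · tan -18.8°) = 87.15°, so 2H_s/15 = 11.6200 h.
Ratio A/B = 12.3533 / 11.6200 = 1.0631.

1.063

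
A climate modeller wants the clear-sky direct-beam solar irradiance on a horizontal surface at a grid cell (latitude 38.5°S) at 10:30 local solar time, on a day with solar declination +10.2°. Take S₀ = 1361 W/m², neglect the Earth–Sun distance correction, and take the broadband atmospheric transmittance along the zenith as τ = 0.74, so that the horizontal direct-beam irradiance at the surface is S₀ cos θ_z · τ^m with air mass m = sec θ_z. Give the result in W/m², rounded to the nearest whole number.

496 W/m²

Hour angle H = 15° × (10.5 − 12) = -22.50°.
With φ = -38.5°, δ = 10.2°, H = -22.50°: sin φ sin δ = -0.1102, cos φ cos δ cos H = 0.7116, so cos θ_z = 0.6014.
Air mass m = 1/cos θ_z = 1/0.6014 = 1.663; τ^m = 0.74^1.663 = 0.6061.
Surface direct beam = 1361 × 0.6014 × 0.6061 = 496.10 W/m².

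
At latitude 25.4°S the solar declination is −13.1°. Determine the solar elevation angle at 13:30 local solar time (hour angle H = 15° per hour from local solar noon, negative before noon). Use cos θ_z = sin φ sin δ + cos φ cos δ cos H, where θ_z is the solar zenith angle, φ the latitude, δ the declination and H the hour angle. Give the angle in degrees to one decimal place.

65.5°

Hour angle H = 15° × (13.5 − 12) = 22.50°.
With φ = -25.4°, δ = -13.1°, H = 22.50°: sin φ sin δ = 0.0972, cos φ cos δ cos H = 0.8129, so cos θ_z = 0.9101.
θ_z = arccos(0.9101) = 24.48°, so the elevation is 90° − 24.48° = 65.52°.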